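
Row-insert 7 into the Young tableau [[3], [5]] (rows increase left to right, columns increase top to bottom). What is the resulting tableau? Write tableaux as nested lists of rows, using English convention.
[[3, 7], [5]]

7 is larger than every entry of row 1, so it is appended to row 1. The new tableau is [[3, 7], [5]].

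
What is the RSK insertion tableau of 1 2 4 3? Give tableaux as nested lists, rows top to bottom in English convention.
P = [[1, 2, 3], [4]]

Insert 1: appended to row 1. P = [[1]].
Insert 2: appended to row 1. P = [[1, 2]].
Insert 4: appended to row 1. P = [[1, 2, 4]].
Insert 3: 3 bumps 4 from row 1; 4 starts row 2. P = [[1, 2, 3], [4]].

So P = [[1, 2, 3], [4]].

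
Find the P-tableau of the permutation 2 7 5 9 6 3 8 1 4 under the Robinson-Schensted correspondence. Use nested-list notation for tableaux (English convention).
Insert 2: appended to row 1. P = [[2]].
Insert 7: appended to row 1. P = [[2, 7]].
Insert 5: 5 bumps 7 from row 1; 7 starts row 2. P = [[2, 5], [7]].
Insert 9: appended to row 1. P = [[2, 5, 9], [7]].
Insert 6: 6 bumps 9 from row 1; 9 appends to row 2. P = [[2, 5, 6], [7, 9]].
Insert 3: 3 bumps 5 from row 1; 5 bumps 7 from row 2; 7 starts row 3. P = [[2, 3, 6], [5, 9], [7]].
Insert 8: appended to row 1. P = [[2, 3, 6, 8], [5, 9], [7]].
Insert 1: 1 bumps 2 from row 1; 2 bumps 5 from row 2; 5 bumps 7 from row 3; 7 starts row 4. P = [[1, 3, 6, 8], [2, 9], [5], [7]].
Insert 4: 4 bumps 6 from row 1; 6 bumps 9 from row 2; 9 appends to row 3. P = [[1, 3, 4, 8], [2, 6], [5, 9], [7]].

So P = [[1, 3, 4, 8], [2, 6], [5, 9], [7]].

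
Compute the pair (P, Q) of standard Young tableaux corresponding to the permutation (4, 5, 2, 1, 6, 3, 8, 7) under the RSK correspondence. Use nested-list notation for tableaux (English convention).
P = [[1, 3, 6, 7], [2, 5, 8], [4]], Q = [[1, 2, 5, 7], [3, 6, 8], [4]]

Insert each entry of the permutation into P by Schensted row insertion, recording in Q the position of each new cell.

After inserting 4: P = [[4]].
After inserting 5: P = [[4, 5]].
After inserting 2: P = [[2, 5], [4]].
After inserting 1: P = [[1, 5], [2], [4]].
After inserting 6: P = [[1, 5, 6], [2], [4]].
After inserting 3: P = [[1, 3, 6], [2, 5], [4]].
After inserting 8: P = [[1, 3, 6, 8], [2, 5], [4]].
After inserting 7: P = [[1, 3, 6, 7], [2, 5, 8], [4]].

So P = [[1, 3, 6, 7], [2, 5, 8], [4]], Q = [[1, 2, 5, 7], [3, 6, 8], [4]].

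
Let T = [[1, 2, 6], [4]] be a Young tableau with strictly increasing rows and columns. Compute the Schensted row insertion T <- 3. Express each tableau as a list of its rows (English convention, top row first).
In row 1, 3 replaces 6 (the leftmost entry greater than 3); 6 is bumped to row 2. 6 is appended to row 2. The new tableau is [[1, 2, 3], [4, 6]].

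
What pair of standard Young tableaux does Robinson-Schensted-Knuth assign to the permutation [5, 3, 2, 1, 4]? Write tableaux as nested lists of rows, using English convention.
Insert each entry of the permutation into P by Schensted row insertion, recording in Q the position of each new cell.

Insert 5: appended to row 1. P = [[5]].
Insert 3: 3 bumps 5 from row 1; 5 starts row 2. P = [[3], [5]].
Insert 2: 2 bumps 3 from row 1; 3 bumps 5 from row 2; 5 starts row 3. P = [[2], [3], [5]].
Insert 1: 1 bumps 2 from row 1; 2 bumps 3 from row 2; 3 bumps 5 from row 3; 5 starts row 4. P = [[1], [2], [3], [5]].
Insert 4: appended to row 1. P = [[1, 4], [2], [3], [5]].

So P = [[1, 4], [2], [3], [5]], Q = [[1, 5], [2], [3], [4]].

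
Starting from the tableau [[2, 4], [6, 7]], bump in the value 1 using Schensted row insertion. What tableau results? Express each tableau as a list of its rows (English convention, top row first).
[[1, 4], [2, 7], [6]]

In row 1, 1 replaces 2 (the leftmost entry greater than 1); 2 is bumped to row 2. In row 2, 2 replaces 6 (the leftmost entry greater than 2); 6 is bumped to row 3. 6 starts a new row 3. The new tableau is [[1, 4], [2, 7], [6]].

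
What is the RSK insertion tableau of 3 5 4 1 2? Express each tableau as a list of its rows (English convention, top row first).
After inserting 3: P = [[3]].
After inserting 5: P = [[3, 5]].
After inserting 4: P = [[3, 4], [5]].
After inserting 1: P = [[1, 4], [3], [5]].
After inserting 2: P = [[1, 2], [3, 4], [5]].

So P = [[1, 2], [3, 4], [5]].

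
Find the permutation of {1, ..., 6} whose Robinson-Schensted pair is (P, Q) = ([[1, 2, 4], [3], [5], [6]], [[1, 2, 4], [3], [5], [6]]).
Reverse the RSK construction: for i from n down to 1, find the cell of Q containing i, remove the entry at that cell from P, and reverse-bump it up through P; the value ejected from row 1 is w(i).

Step i=6: Q has 6 at row 4, column 1; remove 6 from row 4 of P and reverse-bump: 6 enters row 3 and ejects 5; 5 enters row 2 and ejects 3; 3 enters row 1 and ejects 2. So w(6) = 2. P is now [[1, 3, 4], [5], [6]].
Step i=5: Q has 5 at row 3, column 1; remove 6 from row 3 of P and reverse-bump: 6 enters row 2 and ejects 5; 5 enters row 1 and ejects 4. So w(5) = 4. P is now [[1, 3, 5], [6]].
Step i=4: Q has 4 at row 1, column 3; remove that cell from P, ejecting 5. So w(4) = 5. P is now [[1, 3], [6]].
Step i=3: Q has 3 at row 2, column 1; remove 6 from row 2 of P and reverse-bump: 6 enters row 1 and ejects 3. So w(3) = 3. P is now [[1, 6]].
Step i=2: Q has 2 at row 1, column 2; remove that cell from P, ejecting 6. So w(2) = 6. P is now [[1]].
Step i=1: Q has 1 at row 1, column 1; remove that cell from P, ejecting 1. So w(1) = 1. P is now [].

So w = 1 6 3 5 4 2.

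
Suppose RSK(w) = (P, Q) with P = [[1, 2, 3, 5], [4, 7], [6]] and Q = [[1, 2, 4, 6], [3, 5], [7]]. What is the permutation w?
Reverse the RSK construction: for i from n down to 1, find the cell of Q containing i, remove the entry at that cell from P, and reverse-bump it up through P; the value ejected from row 1 is w(i).

Step i=7: Q has 7 at row 3, column 1; remove 6 from row 3 of P and reverse-bump: 6 enters row 2 and ejects 4; 4 enters row 1 and ejects 3. So w(7) = 3. P is now [[1, 2, 4, 5], [6, 7]].
Step i=6: Q has 6 at row 1, column 4; remove that cell from P, ejecting 5. So w(6) = 5. P is now [[1, 2, 4], [6, 7]].
Step i=5: Q has 5 at row 2, column 2; remove 7 from row 2 of P and reverse-bump: 7 enters row 1 and ejects 4. So w(5) = 4. P is now [[1, 2, 7], [6]].
Step i=4: Q has 4 at row 1, column 3; remove that cell from P, ejecting 7. So w(4) = 7. P is now [[1, 2], [6]].
Step i=3: Q has 3 at row 2, column 1; remove 6 from row 2 of P and reverse-bump: 6 enters row 1 and ejects 2. So w(3) = 2. P is now [[1, 6]].
Step i=2: Q has 2 at row 1, column 2; remove that cell from P, ejecting 6. So w(2) = 6. P is now [[1]].
Step i=1: Q has 1 at row 1, column 1; remove that cell from P, ejecting 1. So w(1) = 1. P is now [].

So w = 1 6 2 7 4 5 3.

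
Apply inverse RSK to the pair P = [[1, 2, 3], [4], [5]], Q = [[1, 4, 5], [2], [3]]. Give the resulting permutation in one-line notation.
5 4 1 2 3

Reverse the RSK construction: for i from n down to 1, find the cell of Q containing i, remove the entry at that cell from P, and reverse-bump it up through P; the value ejected from row 1 is w(i).

Step i=5: Q has 5 at row 1, column 3; remove that cell from P, ejecting 3. So w(5) = 3. P is now [[1, 2], [4], [5]].
Step i=4: Q has 4 at row 1, column 2; remove that cell from P, ejecting 2. So w(4) = 2. P is now [[1], [4], [5]].
Step i=3: Q has 3 at row 3, column 1; remove 5 from row 3 of P and reverse-bump: 5 enters row 2 and ejects 4; 4 enters row 1 and ejects 1. So w(3) = 1. P is now [[4], [5]].
Step i=2: Q has 2 at row 2, column 1; remove 5 from row 2 of P and reverse-bump: 5 enters row 1 and ejects 4. So w(2) = 4. P is now [[5]].
Step i=1: Q has 1 at row 1, column 1; remove that cell from P, ejecting 5. So w(1) = 5. P is now [].

So w = 5 4 1 2 3.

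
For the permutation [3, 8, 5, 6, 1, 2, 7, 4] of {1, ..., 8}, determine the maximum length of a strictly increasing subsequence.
4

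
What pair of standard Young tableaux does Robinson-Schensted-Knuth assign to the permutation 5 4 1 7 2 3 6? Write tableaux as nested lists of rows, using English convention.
P = [[1, 2, 3, 6], [4, 7], [5]], Q = [[1, 4, 6, 7], [2, 5], [3]]

Insert each entry of the permutation into P by Schensted row insertion, recording in Q the position of each new cell.

Insert 5: appended to row 1. P = [[5]].
Insert 4: 4 bumps 5 from row 1; 5 starts row 2. P = [[4], [5]].
Insert 1: 1 bumps 4 from row 1; 4 bumps 5 from row 2; 5 starts row 3. P = [[1], [4], [5]].
Insert 7: appended to row 1. P = [[1, 7], [4], [5]].
Insert 2: 2 bumps 7 from row 1; 7 appends to row 2. P = [[1, 2], [4, 7], [5]].
Insert 3: appended to row 1. P = [[1, 2, 3], [4, 7], [5]].
Insert 6: appended to row 1. P = [[1, 2, 3, 6], [4, 7], [5]].

So P = [[1, 2, 3, 6], [4, 7], [5]], Q = [[1, 4, 6, 7], [2, 5], [3]].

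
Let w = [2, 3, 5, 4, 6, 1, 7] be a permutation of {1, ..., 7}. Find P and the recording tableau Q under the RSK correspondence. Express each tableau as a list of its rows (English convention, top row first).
Insert each entry of the permutation into P by Schensted row insertion, recording in Q the position of each new cell.

Insert 2: appended to row 1. P = [[2]].
Insert 3: appended to row 1. P = [[2, 3]].
Insert 5: appended to row 1. P = [[2, 3, 5]].
Insert 4: 4 bumps 5 from row 1; 5 starts row 2. P = [[2, 3, 4], [5]].
Insert 6: appended to row 1. P = [[2, 3, 4, 6], [5]].
Insert 1: 1 bumps 2 from row 1; 2 bumps 5 from row 2; 5 starts row 3. P = [[1, 3, 4, 6], [2], [5]].
Insert 7: appended to row 1. P = [[1, 3, 4, 6, 7], [2], [5]].

So P = [[1, 3, 4, 6, 7], [2], [5]], Q = [[1, 2, 3, 5, 7], [4], [6]].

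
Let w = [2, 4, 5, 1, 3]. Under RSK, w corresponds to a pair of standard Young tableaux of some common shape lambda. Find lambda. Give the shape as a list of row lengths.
[3, 2]

Row-insert each entry into an empty tableau.

After inserting 2: P = [[2]].
After inserting 4: P = [[2, 4]].
After inserting 5: P = [[2, 4, 5]].
After inserting 1: P = [[1, 4, 5], [2]].
After inserting 3: P = [[1, 3, 5], [2, 4]].

The final insertion tableau P = [[1, 3, 5], [2, 4]] has shape [3, 2].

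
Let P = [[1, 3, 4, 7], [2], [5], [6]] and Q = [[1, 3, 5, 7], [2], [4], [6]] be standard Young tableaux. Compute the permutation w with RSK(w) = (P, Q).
6 2 5 3 4 1 7

Reverse the RSK construction: for i from n down to 1, find the cell of Q containing i, remove the entry at that cell from P, and reverse-bump it up through P; the value ejected from row 1 is w(i).

Step i=7: Q has 7 at row 1, column 4; remove that cell from P, ejecting 7. So w(7) = 7. P is now [[1, 3, 4], [2], [5], [6]].
Step i=6: Q has 6 at row 4, column 1; remove 6 from row 4 of P and reverse-bump: 6 enters row 3 and ejects 5; 5 enters row 2 and ejects 2; 2 enters row 1 and ejects 1. So w(6) = 1. P is now [[2, 3, 4], [5], [6]].
Step i=5: Q has 5 at row 1, column 3; remove that cell from P, ejecting 4. So w(5) = 4. P is now [[2, 3], [5], [6]].
Step i=4: Q has 4 at row 3, column 1; remove 6 from row 3 of P and reverse-bump: 6 enters row 2 and ejects 5; 5 enters row 1 and ejects 3. So w(4) = 3. P is now [[2, 5], [6]].
Step i=3: Q has 3 at row 1, column 2; remove that cell from P, ejecting 5. So w(3) = 5. P is now [[2], [6]].
Step i=2: Q has 2 at row 2, column 1; remove 6 from row 2 of P and reverse-bump: 6 enters row 1 and ejects 2. So w(2) = 2. P is now [[6]].
Step i=1: Q has 1 at row 1, column 1; remove that cell from P, ejecting 6. So w(1) = 6. P is now [].

So w = 6 2 5 3 4 1 7.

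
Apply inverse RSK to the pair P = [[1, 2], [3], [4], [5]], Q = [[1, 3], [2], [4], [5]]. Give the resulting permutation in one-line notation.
5 1 4 3 2

Reverse RSK: for i = n, n-1, ..., 1, locate i in Q, remove the corresponding corner cell from P, and reverse-bump its entry up through P; the value ejected from row 1 is w(i).

So w = 5 1 4 3 2.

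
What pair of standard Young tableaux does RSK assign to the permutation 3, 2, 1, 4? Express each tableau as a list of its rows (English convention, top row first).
Insert each entry of the permutation into P by Schensted row insertion, recording in Q the position of each new cell.

Insert 3: appended to row 1. P = [[3]].
Insert 2: 2 bumps 3 from row 1; 3 starts row 2. P = [[2], [3]].
Insert 1: 1 bumps 2 from row 1; 2 bumps 3 from row 2; 3 starts row 3. P = [[1], [2], [3]].
Insert 4: appended to row 1. P = [[1, 4], [2], [3]].

So P = [[1, 4], [2], [3]], Q = [[1, 4], [2], [3]].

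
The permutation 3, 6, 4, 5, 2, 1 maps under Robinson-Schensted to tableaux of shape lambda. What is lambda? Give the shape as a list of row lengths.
[3, 1, 1, 1]

RSK row insertion gives P = [[1, 4, 5], [2], [3], [6]], which has shape [3, 1, 1, 1].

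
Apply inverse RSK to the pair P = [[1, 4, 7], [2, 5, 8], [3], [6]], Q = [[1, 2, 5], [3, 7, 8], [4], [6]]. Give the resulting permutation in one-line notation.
Reverse the RSK construction: for i from n down to 1, find the cell of Q containing i, remove the entry at that cell from P, and reverse-bump it up through P; the value ejected from row 1 is w(i).

Step i=8: Q has 8 at row 2, column 3; remove 8 from row 2 of P and reverse-bump: 8 enters row 1 and ejects 7. So w(8) = 7. P is now [[1, 4, 8], [2, 5], [3], [6]].
Step i=7: Q has 7 at row 2, column 2; remove 5 from row 2 of P and reverse-bump: 5 enters row 1 and ejects 4. So w(7) = 4. P is now [[1, 5, 8], [2], [3], [6]].
Step i=6: Q has 6 at row 4, column 1; remove 6 from row 4 of P and reverse-bump: 6 enters row 3 and ejects 3; 3 enters row 2 and ejects 2; 2 enters row 1 and ejects 1. So w(6) = 1. P is now [[2, 5, 8], [3], [6]].
Step i=5: Q has 5 at row 1, column 3; remove that cell from P, ejecting 8. So w(5) = 8. P is now [[2, 5], [3], [6]].
Step i=4: Q has 4 at row 3, column 1; remove 6 from row 3 of P and reverse-bump: 6 enters row 2 and ejects 3; 3 enters row 1 and ejects 2. So w(4) = 2. P is now [[3, 5], [6]].
Step i=3: Q has 3 at row 2, column 1; remove 6 from row 2 of P and reverse-bump: 6 enters row 1 and ejects 5. So w(3) = 5. P is now [[3, 6]].
Step i=2: Q has 2 at row 1, column 2; remove that cell from P, ejecting 6. So w(2) = 6. P is now [[3]].
Step i=1: Q has 1 at row 1, column 1; remove that cell from P, ejecting 3. So w(1) = 3. P is now [].

So w = 3 6 5 2 8 1 4 7.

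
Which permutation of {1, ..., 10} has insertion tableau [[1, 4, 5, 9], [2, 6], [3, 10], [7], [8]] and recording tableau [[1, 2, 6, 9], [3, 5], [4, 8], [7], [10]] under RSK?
Reverse the RSK construction: for i from n down to 1, find the cell of Q containing i, remove the entry at that cell from P, and reverse-bump it up through P; the value ejected from row 1 is w(i).

Step i=10: Q has 10 at row 5, column 1; remove 8 from row 5 of P and reverse-bump: 8 enters row 4 and ejects 7; 7 enters row 3 and ejects 3; 3 enters row 2 and ejects 2; 2 enters row 1 and ejects 1. So w(10) = 1. P is now [[2, 4, 5, 9], [3, 6], [7, 10], [8]].
Step i=9: Q has 9 at row 1, column 4; remove that cell from P, ejecting 9. So w(9) = 9. P is now [[2, 4, 5], [3, 6], [7, 10], [8]].
Step i=8: Q has 8 at row 3, column 2; remove 10 from row 3 of P and reverse-bump: 10 enters row 2 and ejects 6; 6 enters row 1 and ejects 5. So w(8) = 5. P is now [[2, 4, 6], [3, 10], [7], [8]].
Step i=7: Q has 7 at row 4, column 1; remove 8 from row 4 of P and reverse-bump: 8 enters row 3 and ejects 7; 7 enters row 2 and ejects 3; 3 enters row 1 and ejects 2. So w(7) = 2. P is now [[3, 4, 6], [7, 10], [8]].
Step i=6: Q has 6 at row 1, column 3; remove that cell from P, ejecting 6. So w(6) = 6. P is now [[3, 4], [7, 10], [8]].
Step i=5: Q has 5 at row 2, column 2; remove 10 from row 2 of P and reverse-bump: 10 enters row 1 and ejects 4. So w(5) = 4. P is now [[3, 10], [7], [8]].
Step i=4: Q has 4 at row 3, column 1; remove 8 from row 3 of P and reverse-bump: 8 enters row 2 and ejects 7; 7 enters row 1 and ejects 3. So w(4) = 3. P is now [[7, 10], [8]].
Step i=3: Q has 3 at row 2, column 1; remove 8 from row 2 of P and reverse-bump: 8 enters row 1 and ejects 7. So w(3) = 7. P is now [[8, 10]].
Step i=2: Q has 2 at row 1, column 2; remove that cell from P, ejecting 10. So w(2) = 10. P is now [[8]].
Step i=1: Q has 1 at row 1, column 1; remove that cell from P, ejecting 8. So w(1) = 8. P is now [].

So w = 8 10 7 3 4 6 2 5 9 1.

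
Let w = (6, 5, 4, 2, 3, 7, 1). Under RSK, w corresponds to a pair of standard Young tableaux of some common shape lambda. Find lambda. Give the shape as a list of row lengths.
[3, 1, 1, 1, 1]

Row-insert each entry into an empty tableau.

After inserting 6: P = [[6]].
After inserting 5: P = [[5], [6]].
After inserting 4: P = [[4], [5], [6]].
After inserting 2: P = [[2], [4], [5], [6]].
After inserting 3: P = [[2, 3], [4], [5], [6]].
After inserting 7: P = [[2, 3, 7], [4], [5], [6]].
After inserting 1: P = [[1, 3, 7], [2], [4], [5], [6]].

The final insertion tableau P = [[1, 3, 7], [2], [4], [5], [6]] has shape [3, 1, 1, 1, 1].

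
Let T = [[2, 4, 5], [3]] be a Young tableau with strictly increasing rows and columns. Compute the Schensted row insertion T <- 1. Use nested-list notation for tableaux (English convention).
In row 1, 1 replaces 2 (the leftmost entry greater than 1); 2 is bumped to row 2. In row 2, 2 replaces 3 (the leftmost entry greater than 2); 3 is bumped to row 3. 3 starts a new row 3. The new tableau is [[1, 4, 5], [2], [3]].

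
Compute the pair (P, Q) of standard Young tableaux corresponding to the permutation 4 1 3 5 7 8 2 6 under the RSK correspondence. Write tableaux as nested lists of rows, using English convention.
P = [[1, 2, 5, 6, 8], [3, 7], [4]], Q = [[1, 3, 4, 5, 6], [2, 8], [7]]

Insert each entry of the permutation into P by Schensted row insertion, recording in Q the position of each new cell.

Insert 4: appended to row 1. P = [[4]].
Insert 1: 1 bumps 4 from row 1; 4 starts row 2. P = [[1], [4]].
Insert 3: appended to row 1. P = [[1, 3], [4]].
Insert 5: appended to row 1. P = [[1, 3, 5], [4]].
Insert 7: appended to row 1. P = [[1, 3, 5, 7], [4]].
Insert 8: appended to row 1. P = [[1, 3, 5, 7, 8], [4]].
Insert 2: 2 bumps 3 from row 1; 3 bumps 4 from row 2; 4 starts row 3. P = [[1, 2, 5, 7, 8], [3], [4]].
Insert 6: 6 bumps 7 from row 1; 7 appends to row 2. P = [[1, 2, 5, 6, 8], [3, 7], [4]].

So P = [[1, 2, 5, 6, 8], [3, 7], [4]], Q = [[1, 3, 4, 5, 6], [2, 8], [7]].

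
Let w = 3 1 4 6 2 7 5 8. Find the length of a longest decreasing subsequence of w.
2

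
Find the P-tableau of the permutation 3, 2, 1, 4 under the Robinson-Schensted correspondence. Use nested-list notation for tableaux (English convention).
Insert 3: appended to row 1. P = [[3]].
Insert 2: 2 bumps 3 from row 1; 3 starts row 2. P = [[2], [3]].
Insert 1: 1 bumps 2 from row 1; 2 bumps 3 from row 2; 3 starts row 3. P = [[1], [2], [3]].
Insert 4: appended to row 1. P = [[1, 4], [2], [3]].

So P = [[1, 4], [2], [3]].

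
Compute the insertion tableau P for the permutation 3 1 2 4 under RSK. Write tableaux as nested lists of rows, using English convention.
Insert 3: appended to row 1. P = [[3]].
Insert 1: 1 bumps 3 from row 1; 3 starts row 2. P = [[1], [3]].
Insert 2: appended to row 1. P = [[1, 2], [3]].
Insert 4: appended to row 1. P = [[1, 2, 4], [3]].

So P = [[1, 2, 4], [3]].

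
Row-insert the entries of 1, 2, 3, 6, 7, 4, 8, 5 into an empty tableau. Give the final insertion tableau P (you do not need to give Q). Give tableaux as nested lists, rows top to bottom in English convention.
P = [[1, 2, 3, 4, 5, 8], [6, 7]]

Insert 1: appended to row 1. P = [[1]].
Insert 2: appended to row 1. P = [[1, 2]].
Insert 3: appended to row 1. P = [[1, 2, 3]].
Insert 6: appended to row 1. P = [[1, 2, 3, 6]].
Insert 7: appended to row 1. P = [[1, 2, 3, 6, 7]].
Insert 4: 4 bumps 6 from row 1; 6 starts row 2. P = [[1, 2, 3, 4, 7], [6]].
Insert 8: appended to row 1. P = [[1, 2, 3, 4, 7, 8], [6]].
Insert 5: 5 bumps 7 from row 1; 7 appends to row 2. P = [[1, 2, 3, 4, 5, 8], [6, 7]].

So P = [[1, 2, 3, 4, 5, 8], [6, 7]].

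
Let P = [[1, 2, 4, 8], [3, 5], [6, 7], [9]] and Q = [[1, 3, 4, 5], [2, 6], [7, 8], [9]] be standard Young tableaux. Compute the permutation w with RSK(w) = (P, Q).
Reverse the RSK construction: for i from n down to 1, find the cell of Q containing i, remove the entry at that cell from P, and reverse-bump it up through P; the value ejected from row 1 is w(i).

Step i=9: Q has 9 at row 4, column 1; remove 9 from row 4 of P and reverse-bump: 9 enters row 3 and ejects 7; 7 enters row 2 and ejects 5; 5 enters row 1 and ejects 4. So w(9) = 4. P is now [[1, 2, 5, 8], [3, 7], [6, 9]].
Step i=8: Q has 8 at row 3, column 2; remove 9 from row 3 of P and reverse-bump: 9 enters row 2 and ejects 7; 7 enters row 1 and ejects 5. So w(8) = 5. P is now [[1, 2, 7, 8], [3, 9], [6]].
Step i=7: Q has 7 at row 3, column 1; remove 6 from row 3 of P and reverse-bump: 6 enters row 2 and ejects 3; 3 enters row 1 and ejects 2. So w(7) = 2. P is now [[1, 3, 7, 8], [6, 9]].
Step i=6: Q has 6 at row 2, column 2; remove 9 from row 2 of P and reverse-bump: 9 enters row 1 and ejects 8. So w(6) = 8. P is now [[1, 3, 7, 9], [6]].
Step i=5: Q has 5 at row 1, column 4; remove that cell from P, ejecting 9. So w(5) = 9. P is now [[1, 3, 7], [6]].
Step i=4: Q has 4 at row 1, column 3; remove that cell from P, ejecting 7. So w(4) = 7. P is now [[1, 3], [6]].
Step i=3: Q has 3 at row 1, column 2; remove that cell from P, ejecting 3. So w(3) = 3. P is now [[1], [6]].
Step i=2: Q has 2 at row 2, column 1; remove 6 from row 2 of P and reverse-bump: 6 enters row 1 and ejects 1. So w(2) = 1. P is now [[6]].
Step i=1: Q has 1 at row 1, column 1; remove that cell from P, ejecting 6. So w(1) = 6. P is now [].

So w = 6 1 3 7 9 8 2 5 4.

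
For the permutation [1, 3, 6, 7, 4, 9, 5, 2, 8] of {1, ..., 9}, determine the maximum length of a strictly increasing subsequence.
5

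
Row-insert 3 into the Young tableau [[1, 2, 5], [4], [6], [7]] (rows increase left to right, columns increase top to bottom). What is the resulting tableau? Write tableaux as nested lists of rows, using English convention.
[[1, 2, 3], [4, 5], [6], [7]]

In row 1, 3 replaces 5 (the leftmost entry greater than 3); 5 is bumped to row 2. 5 is appended to row 2. The new tableau is [[1, 2, 3], [4, 5], [6], [7]].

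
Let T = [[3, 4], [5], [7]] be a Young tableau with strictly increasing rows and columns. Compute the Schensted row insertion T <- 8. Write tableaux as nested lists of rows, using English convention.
[[3, 4, 8], [5], [7]]

8 is larger than every entry of row 1, so it is appended to row 1. The new tableau is [[3, 4, 8], [5], [7]].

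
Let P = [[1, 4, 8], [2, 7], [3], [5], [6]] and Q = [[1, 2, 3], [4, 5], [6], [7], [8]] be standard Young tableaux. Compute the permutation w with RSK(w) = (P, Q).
Reverse RSK: for i = n, n-1, ..., 1, locate i in Q, remove the corresponding corner cell from P, and reverse-bump its entry up through P; the value ejected from row 1 is w(i).

So w = 6 7 8 3 5 4 2 1.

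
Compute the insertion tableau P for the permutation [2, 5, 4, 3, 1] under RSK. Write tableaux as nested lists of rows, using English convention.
Insert 2: appended to row 1. P = [[2]].
Insert 5: appended to row 1. P = [[2, 5]].
Insert 4: 4 bumps 5 from row 1; 5 starts row 2. P = [[2, 4], [5]].
Insert 3: 3 bumps 4 from row 1; 4 bumps 5 from row 2; 5 starts row 3. P = [[2, 3], [4], [5]].
Insert 1: 1 bumps 2 from row 1; 2 bumps 4 from row 2; 4 bumps 5 from row 3; 5 starts row 4. P = [[1, 3], [2], [4], [5]].

So P = [[1, 3], [2], [4], [5]].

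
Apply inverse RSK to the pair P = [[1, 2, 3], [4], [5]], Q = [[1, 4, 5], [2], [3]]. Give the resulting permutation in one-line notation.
Reverse the RSK construction: for i from n down to 1, find the cell of Q containing i, remove the entry at that cell from P, and reverse-bump it up through P; the value ejected from row 1 is w(i).

Step i=5: Q has 5 at row 1, column 3; remove that cell from P, ejecting 3. So w(5) = 3. P is now [[1, 2], [4], [5]].
Step i=4: Q has 4 at row 1, column 2; remove that cell from P, ejecting 2. So w(4) = 2. P is now [[1], [4], [5]].
Step i=3: Q has 3 at row 3, column 1; remove 5 from row 3 of P and reverse-bump: 5 enters row 2 and ejects 4; 4 enters row 1 and ejects 1. So w(3) = 1. P is now [[4], [5]].
Step i=2: Q has 2 at row 2, column 1; remove 5 from row 2 of P and reverse-bump: 5 enters row 1 and ejects 4. So w(2) = 4. P is now [[5]].
Step i=1: Q has 1 at row 1, column 1; remove that cell from P, ejecting 5. So w(1) = 5. P is now [].

So w = 5 4 1 2 3.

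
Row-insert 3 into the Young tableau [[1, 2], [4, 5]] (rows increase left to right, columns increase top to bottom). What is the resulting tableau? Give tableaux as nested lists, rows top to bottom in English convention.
[[1, 2, 3], [4, 5]]

3 is larger than every entry of row 1, so it is appended to row 1. The new tableau is [[1, 2, 3], [4, 5]].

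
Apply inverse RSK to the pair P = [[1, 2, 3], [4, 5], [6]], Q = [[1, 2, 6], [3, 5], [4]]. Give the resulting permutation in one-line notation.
4 6 5 1 2 3

Reverse the RSK construction: for i from n down to 1, find the cell of Q containing i, remove the entry at that cell from P, and reverse-bump it up through P; the value ejected from row 1 is w(i).

Step i=6: Q has 6 at row 1, column 3; remove that cell from P, ejecting 3. So w(6) = 3. P is now [[1, 2], [4, 5], [6]].
Step i=5: Q has 5 at row 2, column 2; remove 5 from row 2 of P and reverse-bump: 5 enters row 1 and ejects 2. So w(5) = 2. P is now [[1, 5], [4], [6]].
Step i=4: Q has 4 at row 3, column 1; remove 6 from row 3 of P and reverse-bump: 6 enters row 2 and ejects 4; 4 enters row 1 and ejects 1. So w(4) = 1. P is now [[4, 5], [6]].
Step i=3: Q has 3 at row 2, column 1; remove 6 from row 2 of P and reverse-bump: 6 enters row 1 and ejects 5. So w(3) = 5. P is now [[4, 6]].
Step i=2: Q has 2 at row 1, column 2; remove that cell from P, ejecting 6. So w(2) = 6. P is now [[4]].
Step i=1: Q has 1 at row 1, column 1; remove that cell from P, ejecting 4. So w(1) = 4. P is now [].

So w = 4 6 5 1 2 3.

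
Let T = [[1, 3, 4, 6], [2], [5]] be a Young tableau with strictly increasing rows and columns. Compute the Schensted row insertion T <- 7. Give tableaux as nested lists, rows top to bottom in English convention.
7 is larger than every entry of row 1, so it is appended to row 1. The new tableau is [[1, 3, 4, 6, 7], [2], [5]].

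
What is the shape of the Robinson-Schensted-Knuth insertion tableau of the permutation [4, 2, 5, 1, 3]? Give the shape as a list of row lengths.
RSK row insertion gives P = [[1, 3], [2, 5], [4]], which has shape [2, 2, 1].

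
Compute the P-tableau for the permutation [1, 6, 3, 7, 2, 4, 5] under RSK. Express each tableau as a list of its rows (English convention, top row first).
P = [[1, 2, 4, 5], [3, 7], [6]]

Insert 1: appended to row 1. P = [[1]].
Insert 6: appended to row 1. P = [[1, 6]].
Insert 3: 3 bumps 6 from row 1; 6 starts row 2. P = [[1, 3], [6]].
Insert 7: appended to row 1. P = [[1, 3, 7], [6]].
Insert 2: 2 bumps 3 from row 1; 3 bumps 6 from row 2; 6 starts row 3. P = [[1, 2, 7], [3], [6]].
Insert 4: 4 bumps 7 from row 1; 7 appends to row 2. P = [[1, 2, 4], [3, 7], [6]].
Insert 5: appended to row 1. P = [[1, 2, 4, 5], [3, 7], [6]].

So P = [[1, 2, 4, 5], [3, 7], [6]].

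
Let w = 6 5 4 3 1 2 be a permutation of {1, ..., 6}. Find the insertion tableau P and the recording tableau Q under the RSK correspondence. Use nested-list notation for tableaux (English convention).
Insert each entry of the permutation into P by Schensted row insertion, recording in Q the position of each new cell.

Insert 6: appended to row 1. P = [[6]], Q = [[1]].
Insert 5: 5 bumps 6 from row 1; 6 starts row 2. P = [[5], [6]], Q = [[1], [2]].
Insert 4: 4 bumps 5 from row 1; 5 bumps 6 from row 2; 6 starts row 3. P = [[4], [5], [6]], Q = [[1], [2], [3]].
Insert 3: 3 bumps 4 from row 1; 4 bumps 5 from row 2; 5 bumps 6 from row 3; 6 starts row 4. P = [[3], [4], [5], [6]], Q = [[1], [2], [3], [4]].
Insert 1: 1 bumps 3 from row 1; 3 bumps 4 from row 2; 4 bumps 5 from row 3; 5 bumps 6 from row 4; 6 starts row 5. P = [[1], [3], [4], [5], [6]], Q = [[1], [2], [3], [4], [5]].
Insert 2: appended to row 1. P = [[1, 2], [3], [4], [5], [6]], Q = [[1, 6], [2], [3], [4], [5]].

So P = [[1, 2], [3], [4], [5], [6]], Q = [[1, 6], [2], [3], [4], [5]].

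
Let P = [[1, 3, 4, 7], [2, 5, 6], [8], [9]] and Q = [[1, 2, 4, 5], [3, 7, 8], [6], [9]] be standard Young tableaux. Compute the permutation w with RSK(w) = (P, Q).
2 9 5 6 8 1 3 7 4

Reverse the RSK construction: for i from n down to 1, find the cell of Q containing i, remove the entry at that cell from P, and reverse-bump it up through P; the value ejected from row 1 is w(i).

Step i=9: Q has 9 at row 4, column 1; remove 9 from row 4 of P and reverse-bump: 9 enters row 3 and ejects 8; 8 enters row 2 and ejects 6; 6 enters row 1 and ejects 4. So w(9) = 4. P is now [[1, 3, 6, 7], [2, 5, 8], [9]].
Step i=8: Q has 8 at row 2, column 3; remove 8 from row 2 of P and reverse-bump: 8 enters row 1 and ejects 7. So w(8) = 7. P is now [[1, 3, 6, 8], [2, 5], [9]].
Step i=7: Q has 7 at row 2, column 2; remove 5 from row 2 of P and reverse-bump: 5 enters row 1 and ejects 3. So w(7) = 3. P is now [[1, 5, 6, 8], [2], [9]].
Step i=6: Q has 6 at row 3, column 1; remove 9 from row 3 of P and reverse-bump: 9 enters row 2 and ejects 2; 2 enters row 1 and ejects 1. So w(6) = 1. P is now [[2, 5, 6, 8], [9]].
Step i=5: Q has 5 at row 1, column 4; remove that cell from P, ejecting 8. So w(5) = 8. P is now [[2, 5, 6], [9]].
Step i=4: Q has 4 at row 1, column 3; remove that cell from P, ejecting 6. So w(4) = 6. P is now [[2, 5], [9]].
Step i=3: Q has 3 at row 2, column 1; remove 9 from row 2 of P and reverse-bump: 9 enters row 1 and ejects 5. So w(3) = 5. P is now [[2, 9]].
Step i=2: Q has 2 at row 1, column 2; remove that cell from P, ejecting 9. So w(2) = 9. P is now [[2]].
Step i=1: Q has 1 at row 1, column 1; remove that cell from P, ejecting 2. So w(1) = 2. P is now [].

So w = 2 9 5 6 8 1 3 7 4.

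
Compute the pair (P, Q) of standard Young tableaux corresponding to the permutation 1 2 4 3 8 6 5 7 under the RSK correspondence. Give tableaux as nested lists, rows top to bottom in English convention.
Insert each entry of the permutation into P by Schensted row insertion, recording in Q the position of each new cell.

Insert 1: appended to row 1. P = [[1]].
Insert 2: appended to row 1. P = [[1, 2]].
Insert 4: appended to row 1. P = [[1, 2, 4]].
Insert 3: 3 bumps 4 from row 1; 4 starts row 2. P = [[1, 2, 3], [4]].
Insert 8: appended to row 1. P = [[1, 2, 3, 8], [4]].
Insert 6: 6 bumps 8 from row 1; 8 appends to row 2. P = [[1, 2, 3, 6], [4, 8]].
Insert 5: 5 bumps 6 from row 1; 6 bumps 8 from row 2; 8 starts row 3. P = [[1, 2, 3, 5], [4, 6], [8]].
Insert 7: appended to row 1. P = [[1, 2, 3, 5, 7], [4, 6], [8]].

So P = [[1, 2, 3, 5, 7], [4, 6], [8]], Q = [[1, 2, 3, 5, 8], [4, 6], [7]].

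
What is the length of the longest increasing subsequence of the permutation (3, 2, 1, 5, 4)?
2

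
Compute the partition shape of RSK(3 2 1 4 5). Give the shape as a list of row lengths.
[3, 1, 1]

Row-insert each entry into an empty tableau.

After inserting 3: P = [[3]].
After inserting 2: P = [[2], [3]].
After inserting 1: P = [[1], [2], [3]].
After inserting 4: P = [[1, 4], [2], [3]].
After inserting 5: P = [[1, 4, 5], [2], [3]].

The final insertion tableau P = [[1, 4, 5], [2], [3]] has shape [3, 1, 1].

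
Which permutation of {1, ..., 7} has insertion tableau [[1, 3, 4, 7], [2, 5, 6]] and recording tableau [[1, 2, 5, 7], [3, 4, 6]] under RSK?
2 5 1 3 6 4 7

Reverse RSK: for i = n, n-1, ..., 1, locate i in Q, remove the corresponding corner cell from P, and reverse-bump its entry up through P; the value ejected from row 1 is w(i).

So w = 2 5 1 3 6 4 7.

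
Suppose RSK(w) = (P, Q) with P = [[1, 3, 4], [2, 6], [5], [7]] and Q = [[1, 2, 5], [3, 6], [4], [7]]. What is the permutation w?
Reverse the RSK construction: for i from n down to 1, find the cell of Q containing i, remove the entry at that cell from P, and reverse-bump it up through P; the value ejected from row 1 is w(i).

Step i=7: Q has 7 at row 4, column 1; remove 7 from row 4 of P and reverse-bump: 7 enters row 3 and ejects 5; 5 enters row 2 and ejects 2; 2 enters row 1 and ejects 1. So w(7) = 1. P is now [[2, 3, 4], [5, 6], [7]].
Step i=6: Q has 6 at row 2, column 2; remove 6 from row 2 of P and reverse-bump: 6 enters row 1 and ejects 4. So w(6) = 4. P is now [[2, 3, 6], [5], [7]].
Step i=5: Q has 5 at row 1, column 3; remove that cell from P, ejecting 6. So w(5) = 6. P is now [[2, 3], [5], [7]].
Step i=4: Q has 4 at row 3, column 1; remove 7 from row 3 of P and reverse-bump: 7 enters row 2 and ejects 5; 5 enters row 1 and ejects 3. So w(4) = 3. P is now [[2, 5], [7]].
Step i=3: Q has 3 at row 2, column 1; remove 7 from row 2 of P and reverse-bump: 7 enters row 1 and ejects 5. So w(3) = 5. P is now [[2, 7]].
Step i=2: Q has 2 at row 1, column 2; remove that cell from P, ejecting 7. So w(2) = 7. P is now [[2]].
Step i=1: Q has 1 at row 1, column 1; remove that cell from P, ejecting 2. So w(1) = 2. P is now [].

So w = 2 7 5 3 6 4 1.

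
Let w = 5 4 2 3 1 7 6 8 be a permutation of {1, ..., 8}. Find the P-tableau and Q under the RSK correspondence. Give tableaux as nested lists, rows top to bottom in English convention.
Insert each entry of the permutation into P by Schensted row insertion, recording in Q the position of each new cell.

Insert 5: appended to row 1. P = [[5]], Q = [[1]].
Insert 4: 4 bumps 5 from row 1; 5 starts row 2. P = [[4], [5]], Q = [[1], [2]].
Insert 2: 2 bumps 4 from row 1; 4 bumps 5 from row 2; 5 starts row 3. P = [[2], [4], [5]], Q = [[1], [2], [3]].
Insert 3: appended to row 1. P = [[2, 3], [4], [5]], Q = [[1, 4], [2], [3]].
Insert 1: 1 bumps 2 from row 1; 2 bumps 4 from row 2; 4 bumps 5 from row 3; 5 starts row 4. P = [[1, 3], [2], [4], [5]], Q = [[1, 4], [2], [3], [5]].
Insert 7: appended to row 1. P = [[1, 3, 7], [2], [4], [5]], Q = [[1, 4, 6], [2], [3], [5]].
Insert 6: 6 bumps 7 from row 1; 7 appends to row 2. P = [[1, 3, 6], [2, 7], [4], [5]], Q = [[1, 4, 6], [2, 7], [3], [5]].
Insert 8: appended to row 1. P = [[1, 3, 6, 8], [2, 7], [4], [5]], Q = [[1, 4, 6, 8], [2, 7], [3], [5]].

So P = [[1, 3, 6, 8], [2, 7], [4], [5]], Q = [[1, 4, 6, 8], [2, 7], [3], [5]].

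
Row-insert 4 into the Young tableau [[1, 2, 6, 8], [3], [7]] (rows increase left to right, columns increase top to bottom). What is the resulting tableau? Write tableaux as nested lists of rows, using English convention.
In row 1, 4 replaces 6 (the leftmost entry greater than 4); 6 is bumped to row 2. 6 is appended to row 2. The new tableau is [[1, 2, 4, 8], [3, 6], [7]].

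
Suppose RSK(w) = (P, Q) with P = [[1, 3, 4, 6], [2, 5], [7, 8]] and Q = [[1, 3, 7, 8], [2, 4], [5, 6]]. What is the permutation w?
Reverse the RSK construction: for i from n down to 1, find the cell of Q containing i, remove the entry at that cell from P, and reverse-bump it up through P; the value ejected from row 1 is w(i).

Step i=8: Q has 8 at row 1, column 4; remove that cell from P, ejecting 6. So w(8) = 6. P is now [[1, 3, 4], [2, 5], [7, 8]].
Step i=7: Q has 7 at row 1, column 3; remove that cell from P, ejecting 4. So w(7) = 4. P is now [[1, 3], [2, 5], [7, 8]].
Step i=6: Q has 6 at row 3, column 2; remove 8 from row 3 of P and reverse-bump: 8 enters row 2 and ejects 5; 5 enters row 1 and ejects 3. So w(6) = 3. P is now [[1, 5], [2, 8], [7]].
Step i=5: Q has 5 at row 3, column 1; remove 7 from row 3 of P and reverse-bump: 7 enters row 2 and ejects 2; 2 enters row 1 and ejects 1. So w(5) = 1. P is now [[2, 5], [7, 8]].
Step i=4: Q has 4 at row 2, column 2; remove 8 from row 2 of P and reverse-bump: 8 enters row 1 and ejects 5. So w(4) = 5. P is now [[2, 8], [7]].
Step i=3: Q has 3 at row 1, column 2; remove that cell from P, ejecting 8. So w(3) = 8. P is now [[2], [7]].
Step i=2: Q has 2 at row 2, column 1; remove 7 from row 2 of P and reverse-bump: 7 enters row 1 and ejects 2. So w(2) = 2. P is now [[7]].
Step i=1: Q has 1 at row 1, column 1; remove that cell from P, ejecting 7. So w(1) = 7. P is now [].

So w = 7 2 8 5 1 3 4 6.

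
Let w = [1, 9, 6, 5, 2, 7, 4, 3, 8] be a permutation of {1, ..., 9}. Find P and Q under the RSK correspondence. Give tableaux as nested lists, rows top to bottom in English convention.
Insert each entry of the permutation into P by Schensted row insertion, recording in Q the position of each new cell.

Insert 1: appended to row 1. P = [[1]], Q = [[1]].
Insert 9: appended to row 1. P = [[1, 9]], Q = [[1, 2]].
Insert 6: 6 bumps 9 from row 1; 9 starts row 2. P = [[1, 6], [9]], Q = [[1, 2], [3]].
Insert 5: 5 bumps 6 from row 1; 6 bumps 9 from row 2; 9 starts row 3. P = [[1, 5], [6], [9]], Q = [[1, 2], [3], [4]].
Insert 2: 2 bumps 5 from row 1; 5 bumps 6 from row 2; 6 bumps 9 from row 3; 9 starts row 4. P = [[1, 2], [5], [6], [9]], Q = [[1, 2], [3], [4], [5]].
Insert 7: appended to row 1. P = [[1, 2, 7], [5], [6], [9]], Q = [[1, 2, 6], [3], [4], [5]].
Insert 4: 4 bumps 7 from row 1; 7 appends to row 2. P = [[1, 2, 4], [5, 7], [6], [9]], Q = [[1, 2, 6], [3, 7], [4], [5]].
Insert 3: 3 bumps 4 from row 1; 4 bumps 5 from row 2; 5 bumps 6 from row 3; 6 bumps 9 from row 4; 9 starts row 5. P = [[1, 2, 3], [4, 7], [5], [6], [9]], Q = [[1, 2, 6], [3, 7], [4], [5], [8]].
Insert 8: appended to row 1. P = [[1, 2, 3, 8], [4, 7], [5], [6], [9]], Q = [[1, 2, 6, 9], [3, 7], [4], [5], [8]].

So P = [[1, 2, 3, 8], [4, 7], [5], [6], [9]], Q = [[1, 2, 6, 9], [3, 7], [4], [5], [8]].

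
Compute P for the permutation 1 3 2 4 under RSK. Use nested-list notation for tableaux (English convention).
P = [[1, 2, 4], [3]]

Insert 1: appended to row 1. P = [[1]].
Insert 3: appended to row 1. P = [[1, 3]].
Insert 2: 2 bumps 3 from row 1; 3 starts row 2. P = [[1, 2], [3]].
Insert 4: appended to row 1. P = [[1, 2, 4], [3]].

So P = [[1, 2, 4], [3]].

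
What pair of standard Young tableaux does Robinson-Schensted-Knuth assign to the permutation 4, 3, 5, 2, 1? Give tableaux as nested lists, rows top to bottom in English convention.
P = [[1, 5], [2], [3], [4]], Q = [[1, 3], [2], [4], [5]]

Insert each entry of the permutation into P by Schensted row insertion, recording in Q the position of each new cell.

Insert 4: appended to row 1. P = [[4]].
Insert 3: 3 bumps 4 from row 1; 4 starts row 2. P = [[3], [4]].
Insert 5: appended to row 1. P = [[3, 5], [4]].
Insert 2: 2 bumps 3 from row 1; 3 bumps 4 from row 2; 4 starts row 3. P = [[2, 5], [3], [4]].
Insert 1: 1 bumps 2 from row 1; 2 bumps 3 from row 2; 3 bumps 4 from row 3; 4 starts row 4. P = [[1, 5], [2], [3], [4]].

So P = [[1, 5], [2], [3], [4]], Q = [[1, 3], [2], [4], [5]].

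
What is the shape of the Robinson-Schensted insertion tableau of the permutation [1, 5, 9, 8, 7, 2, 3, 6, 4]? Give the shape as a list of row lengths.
[4, 2, 1, 1, 1]

Row-insert each entry into an empty tableau.

After inserting 1: P = [[1]].
After inserting 5: P = [[1, 5]].
After inserting 9: P = [[1, 5, 9]].
After inserting 8: P = [[1, 5, 8], [9]].
After inserting 7: P = [[1, 5, 7], [8], [9]].
After inserting 2: P = [[1, 2, 7], [5], [8], [9]].
After inserting 3: P = [[1, 2, 3], [5, 7], [8], [9]].
After inserting 6: P = [[1, 2, 3, 6], [5, 7], [8], [9]].
After inserting 4: P = [[1, 2, 3, 4], [5, 6], [7], [8], [9]].

The final insertion tableau P = [[1, 2, 3, 4], [5, 6], [7], [8], [9]] has shape [4, 2, 1, 1, 1].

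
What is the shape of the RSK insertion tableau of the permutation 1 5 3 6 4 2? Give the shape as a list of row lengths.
Row-insert each entry into an empty tableau.

After inserting 1: P = [[1]].
After inserting 5: P = [[1, 5]].
After inserting 3: P = [[1, 3], [5]].
After inserting 6: P = [[1, 3, 6], [5]].
After inserting 4: P = [[1, 3, 4], [5, 6]].
After inserting 2: P = [[1, 2, 4], [3, 6], [5]].

The final insertion tableau P = [[1, 2, 4], [3, 6], [5]] has shape [3, 2, 1].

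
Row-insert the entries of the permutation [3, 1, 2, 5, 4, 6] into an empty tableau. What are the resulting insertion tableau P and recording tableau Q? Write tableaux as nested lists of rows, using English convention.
P = [[1, 2, 4, 6], [3, 5]], Q = [[1, 3, 4, 6], [2, 5]]

Insert each entry of the permutation into P by Schensted row insertion, recording in Q the position of each new cell.

Insert 3: appended to row 1. P = [[3]].
Insert 1: 1 bumps 3 from row 1; 3 starts row 2. P = [[1], [3]].
Insert 2: appended to row 1. P = [[1, 2], [3]].
Insert 5: appended to row 1. P = [[1, 2, 5], [3]].
Insert 4: 4 bumps 5 from row 1; 5 appends to row 2. P = [[1, 2, 4], [3, 5]].
Insert 6: appended to row 1. P = [[1, 2, 4, 6], [3, 5]].

So P = [[1, 2, 4, 6], [3, 5]], Q = [[1, 3, 4, 6], [2, 5]].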